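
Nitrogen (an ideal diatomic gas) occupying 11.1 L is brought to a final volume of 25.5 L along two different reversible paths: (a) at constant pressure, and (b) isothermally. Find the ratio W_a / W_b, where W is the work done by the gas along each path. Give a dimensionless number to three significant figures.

W_a / W_b ≈ 1.56

Path (a) isobaric: W = P₁(V₂ − V₁) → W_a/(P₁V₁) = 1.297.
Path (b) isothermal: W = P₁V₁ ln(V₂/V₁) → W_b/(P₁V₁) = 0.8317.
W_a / W_b = 1.297 / 0.8317 = 1.56.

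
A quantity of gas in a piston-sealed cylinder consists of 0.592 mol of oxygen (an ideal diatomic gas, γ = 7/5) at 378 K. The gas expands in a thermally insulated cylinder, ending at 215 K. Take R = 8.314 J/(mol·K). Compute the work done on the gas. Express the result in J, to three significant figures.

Adiabatic ⇒ Q = 0, so W_by = −ΔU = nCᵥ(T₁ − T₂).
Cᵥ = 5R/2 = 20.79 J/(mol·K).
W = (0.592)(20.79)(378 − 215) = 2006 J.
Work on gas = −W_by = -2006 J.

W ≈ -2010 J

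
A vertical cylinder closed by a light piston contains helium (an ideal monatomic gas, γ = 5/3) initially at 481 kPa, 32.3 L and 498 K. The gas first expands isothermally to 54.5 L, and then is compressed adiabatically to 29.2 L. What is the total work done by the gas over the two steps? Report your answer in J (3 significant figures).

W_total ≈ -3900 J

Step 1 (isothermal): W = P₁V₁ ln(V₂/V₁) = (15536) ln(54.5/32.3) = 8128 J.
After step 1: P = 285.1 kPa, V = 54.5 L, T = 498 K.
Step 2 (adiabatic): W = (P₁V₁ − P₂V₂)/(γ−1) = (15536 − 23552)/0.667 = -12023 J.
W_total = 8128 − 12023 = -3896 J.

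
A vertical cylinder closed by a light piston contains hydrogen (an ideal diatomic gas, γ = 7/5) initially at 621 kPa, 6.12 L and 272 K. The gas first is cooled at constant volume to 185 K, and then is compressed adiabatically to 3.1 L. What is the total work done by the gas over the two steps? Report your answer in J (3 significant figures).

W_total ≈ -2020 J

Step 1 (isochoric): W = 0 (constant volume).
After step 1: P = 422.4 kPa (V unchanged).
Step 2 (adiabatic): W = (P₁V₁ − P₂V₂)/(γ−1) = (2585 − 3393)/0.4 = -2021 J.
W_total = 0 − 2021 = -2021 J.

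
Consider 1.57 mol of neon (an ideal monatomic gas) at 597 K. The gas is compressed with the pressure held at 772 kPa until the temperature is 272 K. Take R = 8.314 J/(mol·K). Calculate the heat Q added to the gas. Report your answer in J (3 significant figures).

Isobaric: W = nRΔT = (1.57)(8.314)(-325) = -4242 J.
ΔU = nCᵥΔT with Cᵥ = 3R/2: ΔU = (1.57)(12.47)(-325) = -6363 J.
Q = ΔU + W = -6363 − 4242 = -10606 J.

Q ≈ -10600 J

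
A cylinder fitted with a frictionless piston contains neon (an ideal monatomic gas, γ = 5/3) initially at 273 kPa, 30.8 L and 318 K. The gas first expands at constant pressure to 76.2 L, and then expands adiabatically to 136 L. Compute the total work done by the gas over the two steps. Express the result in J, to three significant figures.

Step 1 (isobaric): W = PΔV = (273 kPa)(76.2 − 30.8 L) = 12394 J.
After step 1: P = 273 kPa, V = 76.2 L, T = 786.7 K.
Step 2 (adiabatic): W = (P₁V₁ − P₂V₂)/(γ−1) = (20803 − 14138)/0.667 = 9997 J.
W_total = 12394 + 9997 = 22391 J.

W_total ≈ 22400 J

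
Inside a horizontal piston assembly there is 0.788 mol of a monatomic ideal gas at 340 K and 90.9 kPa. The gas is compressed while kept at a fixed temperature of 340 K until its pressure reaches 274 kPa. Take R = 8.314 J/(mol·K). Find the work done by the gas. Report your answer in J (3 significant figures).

W ≈ -2460 J

Isothermal process: W = nRT ln(V₂/V₁) = nRT ln(P₁/P₂).
W = (0.788)(8.314)(340) × ln(90.9/274)
  = 2227 × ln(0.3318) = 2227 × -1.103
W_by_gas = -2458 J.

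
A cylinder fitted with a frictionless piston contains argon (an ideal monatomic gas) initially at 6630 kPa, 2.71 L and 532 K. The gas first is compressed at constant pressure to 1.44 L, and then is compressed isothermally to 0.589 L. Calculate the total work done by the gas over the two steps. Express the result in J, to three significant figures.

W_total ≈ -17000 J

Step 1 (isobaric): W = PΔV = (6630 kPa)(1.44 − 2.71 L) = -8420 J.
After step 1: P = 6630 kPa, V = 1.44 L, T = 282.7 K.
Step 2 (isothermal): W = P₁V₁ ln(V₂/V₁) = (9547) ln(0.589/1.44) = -8535 J.
W_total = -8420 − 8535 = -16955 J.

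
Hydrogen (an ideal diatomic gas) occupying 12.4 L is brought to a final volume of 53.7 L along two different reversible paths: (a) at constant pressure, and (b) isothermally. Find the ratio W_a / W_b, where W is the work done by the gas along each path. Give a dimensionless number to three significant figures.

W_a / W_b ≈ 2.27

Path (a) isobaric: W = P₁(V₂ − V₁) → W_a/(P₁V₁) = 3.331.
Path (b) isothermal: W = P₁V₁ ln(V₂/V₁) → W_b/(P₁V₁) = 1.466.
W_a / W_b = 3.331 / 1.466 = 2.272.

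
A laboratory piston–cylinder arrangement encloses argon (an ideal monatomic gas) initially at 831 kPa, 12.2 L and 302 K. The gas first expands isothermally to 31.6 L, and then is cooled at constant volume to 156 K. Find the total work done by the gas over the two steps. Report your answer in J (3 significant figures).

Step 1 (isothermal): W = P₁V₁ ln(V₂/V₁) = (10138) ln(31.6/12.2) = 9649 J.
Step 2 (isochoric): W = 0 (constant volume).
W_total = 9649 + 0 = 9649 J.

W_total ≈ 9650 J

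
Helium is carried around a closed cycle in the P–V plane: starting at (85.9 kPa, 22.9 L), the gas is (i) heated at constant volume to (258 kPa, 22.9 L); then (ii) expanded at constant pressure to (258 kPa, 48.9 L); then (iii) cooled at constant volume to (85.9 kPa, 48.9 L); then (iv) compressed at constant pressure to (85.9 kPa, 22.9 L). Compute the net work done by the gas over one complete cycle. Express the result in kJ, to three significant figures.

W_net ≈ 4.47 kJ

Constant-volume legs do no work.
W(ii) = (258)(48.9 − 22.9) = 6708 J; W(iv) = (85.9)(22.9 − 48.9) = -2233 J.
W_net = 6708 − 2233 = 4475 J (the clockwise enclosed area).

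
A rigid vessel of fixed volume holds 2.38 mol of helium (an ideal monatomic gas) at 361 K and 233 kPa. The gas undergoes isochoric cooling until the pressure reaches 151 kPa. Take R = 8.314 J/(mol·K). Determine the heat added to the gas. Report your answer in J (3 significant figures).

Q ≈ -3770 J

Constant volume ⇒ W = 0, so Q = ΔU = nCᵥΔT with Cᵥ = 3R/2 = 12.47 J/(mol·K).
At constant V, T₂/T₁ = P₂/P₁ ⇒ ΔT = T₁(P₂/P₁ − 1) = 361·(151/233 − 1) = -127 K.
ΔU = (2.38)(12.47)(-127) = -3771 J.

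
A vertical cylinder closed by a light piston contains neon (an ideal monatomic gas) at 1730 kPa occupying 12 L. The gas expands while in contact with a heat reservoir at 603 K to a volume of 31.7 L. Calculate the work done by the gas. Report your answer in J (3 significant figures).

W ≈ 20200 J

Isothermal: W = nRT ln(V₂/V₁) = P₁V₁ ln(V₂/V₁).
P₁V₁ = (1730 kPa)(12 L) = 20760 J.
W = 20760 × ln(31.7/12) = 20760 × 0.9714
W_by_gas = 20166 J.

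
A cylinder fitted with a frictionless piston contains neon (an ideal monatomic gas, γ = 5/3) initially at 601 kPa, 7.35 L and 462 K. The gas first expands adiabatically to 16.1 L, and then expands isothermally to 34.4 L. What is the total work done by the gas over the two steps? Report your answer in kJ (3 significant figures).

W_total ≈ 4.69 kJ

Step 1 (adiabatic): W = (P₁V₁ − P₂V₂)/(γ−1) = (4417 − 2619)/0.667 = 2698 J.
After step 1: P = 162.7 kPa, V = 16.1 L, T = 273.9 K.
Step 2 (isothermal): W = P₁V₁ ln(V₂/V₁) = (2619) ln(34.4/16.1) = 1988 J.
W_total = 2698 + 1988 = 4686 J.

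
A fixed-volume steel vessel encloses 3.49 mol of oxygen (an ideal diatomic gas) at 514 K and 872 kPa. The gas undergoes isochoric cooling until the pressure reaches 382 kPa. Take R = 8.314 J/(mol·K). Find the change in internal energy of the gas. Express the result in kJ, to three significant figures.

ΔU ≈ -21.0 kJ

Constant volume ⇒ W = 0, so Q = ΔU = nCᵥΔT with Cᵥ = 5R/2 = 20.79 J/(mol·K).
At constant V, T₂/T₁ = P₂/P₁ ⇒ ΔT = T₁(P₂/P₁ − 1) = 514·(382/872 − 1) = -288.8 K.
ΔU = (3.49)(20.79)(-288.8) = -20952 J.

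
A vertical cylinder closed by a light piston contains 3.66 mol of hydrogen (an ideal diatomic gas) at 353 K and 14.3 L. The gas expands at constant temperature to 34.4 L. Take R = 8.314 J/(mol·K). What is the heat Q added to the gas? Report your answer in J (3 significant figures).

Q ≈ 9430 J

Isothermal ⇒ ΔU = 0, so Q = W = nRT ln(V₂/V₁).
Q = (3.66)(8.314)(353) ln(34.4/14.3) = 10742 × 0.8778 = 9429 J.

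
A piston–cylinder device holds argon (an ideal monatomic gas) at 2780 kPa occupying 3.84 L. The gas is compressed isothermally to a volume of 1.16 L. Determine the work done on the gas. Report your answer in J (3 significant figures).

W ≈ 12800 J

Isothermal: W = nRT ln(V₂/V₁) = P₁V₁ ln(V₂/V₁).
P₁V₁ = (2780 kPa)(3.84 L) = 10675 J.
W = 10675 × ln(1.16/3.84) = 10675 × -1.197
W_by_gas = -12779 J; work on gas = −W_by = 12779 J.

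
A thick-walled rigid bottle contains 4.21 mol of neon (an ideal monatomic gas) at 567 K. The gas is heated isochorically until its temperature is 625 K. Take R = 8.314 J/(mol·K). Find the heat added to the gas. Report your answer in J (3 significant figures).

Constant volume ⇒ W = 0, so Q = ΔU = nCᵥΔT with Cᵥ = 3R/2 = 12.47 J/(mol·K).
ΔU = (4.21)(12.47)(625 − 567) = 3045 J.

Q ≈ 3050 J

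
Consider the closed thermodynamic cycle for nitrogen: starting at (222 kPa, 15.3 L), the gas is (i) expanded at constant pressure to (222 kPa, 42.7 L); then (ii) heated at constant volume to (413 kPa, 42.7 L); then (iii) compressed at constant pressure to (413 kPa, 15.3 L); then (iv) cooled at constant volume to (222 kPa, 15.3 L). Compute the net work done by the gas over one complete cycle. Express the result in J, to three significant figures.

W_net ≈ -5230 J

Constant-volume legs do no work.
W(i) = (222)(42.7 − 15.3) = 6083 J; W(iii) = (413)(15.3 − 42.7) = -11316 J.
W_net = 6083 − 11316 = -5233 J (the counter-clockwise enclosed area).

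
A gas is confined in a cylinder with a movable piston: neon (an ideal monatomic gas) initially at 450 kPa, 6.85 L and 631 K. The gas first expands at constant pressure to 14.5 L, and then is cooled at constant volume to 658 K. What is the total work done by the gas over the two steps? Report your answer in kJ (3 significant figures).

W_total ≈ 3.44 kJ

Step 1 (isobaric): W = PΔV = (450 kPa)(14.5 − 6.85 L) = 3442 J.
Step 2 (isochoric): W = 0 (constant volume).
W_total = 3442 + 0 = 3442 J.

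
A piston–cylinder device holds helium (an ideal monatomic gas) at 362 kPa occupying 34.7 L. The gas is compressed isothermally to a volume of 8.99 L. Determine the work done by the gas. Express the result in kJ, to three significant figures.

Isothermal: W = nRT ln(V₂/V₁) = P₁V₁ ln(V₂/V₁).
P₁V₁ = (362 kPa)(34.7 L) = 12561 J.
W = 12561 × ln(8.99/34.7) = 12561 × -1.351
W_by_gas = -16966 J.

W ≈ -17.0 kJ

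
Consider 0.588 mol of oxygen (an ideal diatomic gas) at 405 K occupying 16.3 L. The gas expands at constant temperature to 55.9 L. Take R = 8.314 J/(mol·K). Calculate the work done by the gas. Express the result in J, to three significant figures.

Isothermal: W = nRT ln(V₂/V₁).
W = (0.588)(8.314)(405) × ln(55.9/16.3)
  = 1980 × 1.232
W_by_gas = 2440 J.

W ≈ 2440 J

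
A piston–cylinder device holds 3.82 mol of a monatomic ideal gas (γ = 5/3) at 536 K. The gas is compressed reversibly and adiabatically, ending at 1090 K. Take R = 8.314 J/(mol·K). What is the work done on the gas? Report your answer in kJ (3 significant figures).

W ≈ 26.4 kJ

Adiabatic ⇒ Q = 0, so W_by = −ΔU = nCᵥ(T₁ − T₂).
Cᵥ = 3R/2 = 12.47 J/(mol·K).
W = (3.82)(12.47)(536 − 1090) = -26392 J.
Work on gas = −W_by = 26392 J.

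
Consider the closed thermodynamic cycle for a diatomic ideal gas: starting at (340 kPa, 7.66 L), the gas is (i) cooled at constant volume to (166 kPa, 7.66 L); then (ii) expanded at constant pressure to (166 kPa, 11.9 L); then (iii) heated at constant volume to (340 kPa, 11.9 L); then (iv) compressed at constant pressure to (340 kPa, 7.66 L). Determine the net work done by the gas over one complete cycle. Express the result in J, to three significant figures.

W_net ≈ -738 J

Constant-volume legs do no work.
W(ii) = (166)(11.9 − 7.66) = 703.8 J; W(iv) = (340)(7.66 − 11.9) = -1442 J.
W_net = 703.8 − 1442 = -737.8 J (the counter-clockwise enclosed area).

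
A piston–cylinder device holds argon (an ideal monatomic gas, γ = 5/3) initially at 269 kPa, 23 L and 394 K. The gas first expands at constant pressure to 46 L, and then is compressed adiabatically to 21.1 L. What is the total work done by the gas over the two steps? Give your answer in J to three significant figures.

Step 1 (isobaric): W = PΔV = (269 kPa)(46 − 23 L) = 6187 J.
After step 1: P = 269 kPa, V = 46 L, T = 788 K.
Step 2 (adiabatic): W = (P₁V₁ − P₂V₂)/(γ−1) = (12374 − 20805)/0.667 = -12646 J.
W_total = 6187 − 12646 = -6459 J.

W_total ≈ -6460 J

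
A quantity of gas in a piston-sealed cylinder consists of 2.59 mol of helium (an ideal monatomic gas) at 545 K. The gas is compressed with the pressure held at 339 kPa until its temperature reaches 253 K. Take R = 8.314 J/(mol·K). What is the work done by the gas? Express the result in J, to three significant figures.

W ≈ -6290 J

Isobaric: W = P ΔV = nR ΔT.
W = (2.59)(8.314)(253 − 545) = -6288 J.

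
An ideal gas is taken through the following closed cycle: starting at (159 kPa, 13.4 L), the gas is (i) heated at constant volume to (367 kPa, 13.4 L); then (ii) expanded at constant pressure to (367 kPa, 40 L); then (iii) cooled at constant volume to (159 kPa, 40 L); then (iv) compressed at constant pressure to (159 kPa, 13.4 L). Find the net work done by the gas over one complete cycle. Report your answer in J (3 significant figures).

Constant-volume legs do no work.
W(ii) = (367)(40 − 13.4) = 9762 J; W(iv) = (159)(13.4 − 40) = -4229 J.
W_net = 9762 − 4229 = 5533 J (the clockwise enclosed area).

W_net ≈ 5530 J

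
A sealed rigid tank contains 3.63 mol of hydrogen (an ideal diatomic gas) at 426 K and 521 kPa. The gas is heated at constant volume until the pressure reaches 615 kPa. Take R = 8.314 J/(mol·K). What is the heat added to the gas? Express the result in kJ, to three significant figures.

Constant volume ⇒ W = 0, so Q = ΔU = nCᵥΔT with Cᵥ = 5R/2 = 20.79 J/(mol·K).
At constant V, T₂/T₁ = P₂/P₁ ⇒ ΔT = T₁(P₂/P₁ − 1) = 426·(615/521 − 1) = 76.86 K.
ΔU = (3.63)(20.79)(76.86) = 5799 J.

Q ≈ 5.80 kJ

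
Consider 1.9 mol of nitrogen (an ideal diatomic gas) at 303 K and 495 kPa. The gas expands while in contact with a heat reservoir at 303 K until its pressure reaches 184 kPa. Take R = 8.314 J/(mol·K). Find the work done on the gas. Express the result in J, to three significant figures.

Isothermal process: W = nRT ln(V₂/V₁) = nRT ln(P₁/P₂).
W = (1.9)(8.314)(303) × ln(495/184)
  = 4786 × ln(2.69) = 4786 × 0.9896
W_by_gas = 4737 J; work on gas = −W_by = -4737 J.

W ≈ -4740 J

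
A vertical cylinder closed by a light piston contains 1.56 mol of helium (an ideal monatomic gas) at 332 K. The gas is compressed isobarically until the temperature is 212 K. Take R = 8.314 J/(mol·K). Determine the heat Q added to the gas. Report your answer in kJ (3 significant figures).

Isobaric: W = nRΔT = (1.56)(8.314)(-120) = -1556 J.
ΔU = nCᵥΔT with Cᵥ = 3R/2: ΔU = (1.56)(12.47)(-120) = -2335 J.
Q = ΔU + W = -2335 − 1556 = -3891 J.

Q ≈ -3.89 kJ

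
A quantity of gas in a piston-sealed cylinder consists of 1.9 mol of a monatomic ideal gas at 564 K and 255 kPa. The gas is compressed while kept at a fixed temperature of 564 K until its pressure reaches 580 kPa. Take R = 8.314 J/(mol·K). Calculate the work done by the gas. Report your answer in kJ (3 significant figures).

W ≈ -7.32 kJ

Isothermal process: W = nRT ln(V₂/V₁) = nRT ln(P₁/P₂).
W = (1.9)(8.314)(564) × ln(255/580)
  = 8909 × ln(0.4397) = 8909 × -0.8218
W_by_gas = -7321 J.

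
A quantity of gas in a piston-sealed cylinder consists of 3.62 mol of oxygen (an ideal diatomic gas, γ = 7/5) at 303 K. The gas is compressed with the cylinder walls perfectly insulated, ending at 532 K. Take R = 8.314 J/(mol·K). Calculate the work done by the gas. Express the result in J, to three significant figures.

Adiabatic ⇒ Q = 0, so W_by = −ΔU = nCᵥ(T₁ − T₂).
Cᵥ = 5R/2 = 20.79 J/(mol·K).
W = (3.62)(20.79)(303 − 532) = -17230 J.

W ≈ -17200 J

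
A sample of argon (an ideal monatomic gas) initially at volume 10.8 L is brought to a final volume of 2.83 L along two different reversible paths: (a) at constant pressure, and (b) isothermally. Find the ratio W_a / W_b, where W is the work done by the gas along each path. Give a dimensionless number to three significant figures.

W_a / W_b ≈ 0.551

Path (a) isobaric: W = P₁(V₂ − V₁) → W_a/(P₁V₁) = -0.738.
Path (b) isothermal: W = P₁V₁ ln(V₂/V₁) → W_b/(P₁V₁) = -1.339.
W_a / W_b = -0.738 / -1.339 = 0.551.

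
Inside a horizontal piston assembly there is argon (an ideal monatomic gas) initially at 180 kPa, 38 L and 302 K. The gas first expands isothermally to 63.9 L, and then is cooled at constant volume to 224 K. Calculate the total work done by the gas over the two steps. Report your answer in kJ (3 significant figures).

Step 1 (isothermal): W = P₁V₁ ln(V₂/V₁) = (6840) ln(63.9/38) = 3555 J.
Step 2 (isochoric): W = 0 (constant volume).
W_total = 3555 + 0 = 3555 J.

W_total ≈ 3.55 kJ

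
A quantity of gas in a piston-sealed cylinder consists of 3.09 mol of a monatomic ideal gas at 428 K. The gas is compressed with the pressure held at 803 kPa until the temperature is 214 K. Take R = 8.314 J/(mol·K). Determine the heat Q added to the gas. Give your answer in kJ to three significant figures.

Q ≈ -13.7 kJ

Isobaric: W = nRΔT = (3.09)(8.314)(-214) = -5498 J.
ΔU = nCᵥΔT with Cᵥ = 3R/2: ΔU = (3.09)(12.47)(-214) = -8247 J.
Q = ΔU + W = -8247 − 5498 = -13744 J.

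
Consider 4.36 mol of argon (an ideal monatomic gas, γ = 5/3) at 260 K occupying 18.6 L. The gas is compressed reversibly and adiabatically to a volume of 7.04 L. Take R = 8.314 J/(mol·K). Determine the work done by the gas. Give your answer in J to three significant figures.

W ≈ -12900 J

Adiabatic: TV^(γ−1) = const with γ = 5/3.
T₂ = T₁ (V₁/V₂)^(γ−1) = 260 × (18.6/7.04)^0.667 = 260 × 1.911 = 496.9 K.
W_by = nCᵥ(T₁ − T₂) = (4.36)(12.47)(260 − 496.9) = -12881 J.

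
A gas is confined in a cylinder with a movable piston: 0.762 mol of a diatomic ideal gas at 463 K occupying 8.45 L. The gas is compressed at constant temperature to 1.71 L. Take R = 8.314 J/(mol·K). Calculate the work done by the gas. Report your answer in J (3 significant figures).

W ≈ -4690 J

Isothermal: W = nRT ln(V₂/V₁).
W = (0.762)(8.314)(463) × ln(1.71/8.45)
  = 2933 × -1.598
W_by_gas = -4686 J.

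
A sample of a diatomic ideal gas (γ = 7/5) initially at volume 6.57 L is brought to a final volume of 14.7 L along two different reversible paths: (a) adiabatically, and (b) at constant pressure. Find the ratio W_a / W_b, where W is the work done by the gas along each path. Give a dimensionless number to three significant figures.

W_a / W_b ≈ 0.556

Path (a) adiabatic: W = P₁V₁(1 − (V₁/V₂)^(γ−1))/(γ−1) → W_a/(P₁V₁) = 0.6885.
Path (b) isobaric: W = P₁(V₂ − V₁) → W_b/(P₁V₁) = 1.237.
W_a / W_b = 0.6885 / 1.237 = 0.5564.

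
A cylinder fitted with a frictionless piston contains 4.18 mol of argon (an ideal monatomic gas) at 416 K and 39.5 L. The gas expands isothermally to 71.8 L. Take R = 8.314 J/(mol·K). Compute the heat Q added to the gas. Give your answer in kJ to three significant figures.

Isothermal ⇒ ΔU = 0, so Q = W = nRT ln(V₂/V₁).
Q = (4.18)(8.314)(416) ln(71.8/39.5) = 14457 × 0.5976 = 8639 J.

Q ≈ 8.64 kJ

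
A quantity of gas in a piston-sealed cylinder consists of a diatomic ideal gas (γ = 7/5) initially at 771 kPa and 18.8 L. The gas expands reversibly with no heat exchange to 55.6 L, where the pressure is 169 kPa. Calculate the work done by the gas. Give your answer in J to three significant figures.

Adiabatic: W = (P₁V₁ − P₂V₂)/(γ − 1) with γ = 7/5.
P₁V₁ = 14495 J, P₂V₂ = 9396 J.
W = (14495 − 9396) / 0.4 = 12746 J.

W ≈ 12700 J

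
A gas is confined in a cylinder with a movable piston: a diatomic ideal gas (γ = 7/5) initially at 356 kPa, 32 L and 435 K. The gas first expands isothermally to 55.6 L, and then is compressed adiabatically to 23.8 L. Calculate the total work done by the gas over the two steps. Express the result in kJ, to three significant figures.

W_total ≈ -5.22 kJ

Step 1 (isothermal): W = P₁V₁ ln(V₂/V₁) = (11392) ln(55.6/32) = 6293 J.
After step 1: P = 204.9 kPa, V = 55.6 L, T = 435 K.
Step 2 (adiabatic): W = (P₁V₁ − P₂V₂)/(γ−1) = (11392 − 15996)/0.4 = -11509 J.
W_total = 6293 − 11509 = -5215 J.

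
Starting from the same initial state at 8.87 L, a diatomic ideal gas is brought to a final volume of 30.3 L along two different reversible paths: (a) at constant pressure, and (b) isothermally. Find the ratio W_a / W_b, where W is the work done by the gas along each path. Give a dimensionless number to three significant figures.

Path (a) isobaric: W = P₁(V₂ − V₁) → W_a/(P₁V₁) = 2.416.
Path (b) isothermal: W = P₁V₁ ln(V₂/V₁) → W_b/(P₁V₁) = 1.228.
W_a / W_b = 2.416 / 1.228 = 1.967.

W_a / W_b ≈ 1.97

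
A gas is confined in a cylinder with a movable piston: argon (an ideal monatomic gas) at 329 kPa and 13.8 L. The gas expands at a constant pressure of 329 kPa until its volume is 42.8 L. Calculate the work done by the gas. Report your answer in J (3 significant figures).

W ≈ 9540 J

Isobaric: W = P ΔV.
W = (329 kPa)(42.8 − 13.8 L) = (329)(29) = 9541 J.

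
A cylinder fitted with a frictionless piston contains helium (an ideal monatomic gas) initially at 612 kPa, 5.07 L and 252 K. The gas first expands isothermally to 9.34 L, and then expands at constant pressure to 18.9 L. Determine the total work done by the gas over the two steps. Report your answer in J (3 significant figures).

W_total ≈ 5070 J

Step 1 (isothermal): W = P₁V₁ ln(V₂/V₁) = (3103) ln(9.34/5.07) = 1896 J.
After step 1: P = 332.2 kPa, V = 9.34 L, T = 252 K.
Step 2 (isobaric): W = PΔV = (332.2 kPa)(18.9 − 9.34 L) = 3176 J.
W_total = 1896 + 3176 = 5072 J.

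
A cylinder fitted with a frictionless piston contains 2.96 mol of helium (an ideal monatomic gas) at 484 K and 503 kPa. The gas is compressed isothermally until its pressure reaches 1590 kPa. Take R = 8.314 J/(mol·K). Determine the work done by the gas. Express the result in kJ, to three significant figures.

Isothermal process: W = nRT ln(V₂/V₁) = nRT ln(P₁/P₂).
W = (2.96)(8.314)(484) × ln(503/1590)
  = 11911 × ln(0.3164) = 11911 × -1.151
W_by_gas = -13708 J.

W ≈ -13.7 kJ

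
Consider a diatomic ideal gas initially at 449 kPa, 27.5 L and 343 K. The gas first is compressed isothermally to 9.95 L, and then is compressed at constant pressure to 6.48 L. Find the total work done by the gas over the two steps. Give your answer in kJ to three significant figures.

Step 1 (isothermal): W = P₁V₁ ln(V₂/V₁) = (12348) ln(9.95/27.5) = -12553 J.
After step 1: P = 1241 kPa, V = 9.95 L, T = 343 K.
Step 2 (isobaric): W = PΔV = (1241 kPa)(6.48 − 9.95 L) = -4306 J.
W_total = -12553 − 4306 = -16859 J.

W_total ≈ -16.9 kJ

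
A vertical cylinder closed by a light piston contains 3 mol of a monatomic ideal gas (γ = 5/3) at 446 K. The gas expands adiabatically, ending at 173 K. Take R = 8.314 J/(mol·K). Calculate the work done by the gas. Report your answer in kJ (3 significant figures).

W ≈ 10.2 kJ

Adiabatic ⇒ Q = 0, so W_by = −ΔU = nCᵥ(T₁ − T₂).
Cᵥ = 3R/2 = 12.47 J/(mol·K).
W = (3)(12.47)(446 − 173) = 10214 J.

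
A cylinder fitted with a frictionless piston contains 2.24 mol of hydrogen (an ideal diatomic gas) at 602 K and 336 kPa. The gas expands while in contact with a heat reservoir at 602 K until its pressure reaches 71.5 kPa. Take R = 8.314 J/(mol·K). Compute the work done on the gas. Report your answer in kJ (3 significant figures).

Isothermal process: W = nRT ln(V₂/V₁) = nRT ln(P₁/P₂).
W = (2.24)(8.314)(602) × ln(336/71.5)
  = 11211 × ln(4.699) = 11211 × 1.547
W_by_gas = 17348 J; work on gas = −W_by = -17348 J.

W ≈ -17.3 kJ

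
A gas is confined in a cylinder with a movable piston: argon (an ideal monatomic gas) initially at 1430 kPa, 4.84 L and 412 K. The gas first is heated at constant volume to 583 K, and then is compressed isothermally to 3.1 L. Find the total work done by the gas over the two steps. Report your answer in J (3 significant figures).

Step 1 (isochoric): W = 0 (constant volume).
After step 1: P = 2024 kPa (V unchanged).
Step 2 (isothermal): W = P₁V₁ ln(V₂/V₁) = (9794) ln(3.1/4.84) = -4363 J.
W_total = 0 − 4363 = -4363 J.

W_total ≈ -4360 J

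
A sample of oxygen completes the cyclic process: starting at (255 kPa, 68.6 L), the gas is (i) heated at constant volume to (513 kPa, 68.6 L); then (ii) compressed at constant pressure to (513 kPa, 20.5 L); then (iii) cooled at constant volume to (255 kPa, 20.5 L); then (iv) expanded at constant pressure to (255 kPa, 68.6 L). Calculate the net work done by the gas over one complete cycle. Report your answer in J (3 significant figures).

Constant-volume legs do no work.
W(ii) = (513)(20.5 − 68.6) = -24675 J; W(iv) = (255)(68.6 − 20.5) = 12265 J.
W_net = -24675 + 12265 = -12410 J (the counter-clockwise enclosed area).

W_net ≈ -12400 J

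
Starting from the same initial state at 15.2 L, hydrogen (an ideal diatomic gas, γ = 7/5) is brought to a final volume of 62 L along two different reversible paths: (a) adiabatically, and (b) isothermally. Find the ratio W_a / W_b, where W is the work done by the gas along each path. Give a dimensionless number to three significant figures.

Path (a) adiabatic: W = P₁V₁(1 − (V₁/V₂)^(γ−1))/(γ−1) → W_a/(P₁V₁) = 1.075.
Path (b) isothermal: W = P₁V₁ ln(V₂/V₁) → W_b/(P₁V₁) = 1.406.
W_a / W_b = 1.075 / 1.406 = 0.7649.

W_a / W_b ≈ 0.765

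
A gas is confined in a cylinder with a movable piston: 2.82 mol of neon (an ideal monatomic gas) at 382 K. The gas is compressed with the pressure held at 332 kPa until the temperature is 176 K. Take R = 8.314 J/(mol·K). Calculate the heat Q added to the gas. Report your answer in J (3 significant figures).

Q ≈ -12100 J

Isobaric: W = nRΔT = (2.82)(8.314)(-206) = -4830 J.
ΔU = nCᵥΔT with Cᵥ = 3R/2: ΔU = (2.82)(12.47)(-206) = -7245 J.
Q = ΔU + W = -7245 − 4830 = -12074 J.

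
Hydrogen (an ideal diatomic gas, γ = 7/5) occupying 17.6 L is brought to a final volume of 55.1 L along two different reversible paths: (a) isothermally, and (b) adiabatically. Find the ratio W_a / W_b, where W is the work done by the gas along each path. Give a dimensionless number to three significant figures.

W_a / W_b ≈ 1.25

Path (a) isothermal: W = P₁V₁ ln(V₂/V₁) → W_a/(P₁V₁) = 1.141.
Path (b) adiabatic: W = P₁V₁(1 − (V₁/V₂)^(γ−1))/(γ−1) → W_b/(P₁V₁) = 0.9163.
W_a / W_b = 1.141 / 0.9163 = 1.246.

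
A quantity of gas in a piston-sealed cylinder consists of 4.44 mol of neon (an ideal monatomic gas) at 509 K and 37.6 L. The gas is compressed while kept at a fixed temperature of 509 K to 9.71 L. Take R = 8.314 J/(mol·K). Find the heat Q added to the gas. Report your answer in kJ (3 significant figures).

Isothermal ⇒ ΔU = 0, so Q = W = nRT ln(V₂/V₁).
Q = (4.44)(8.314)(509) ln(9.71/37.6) = 18789 × -1.354 = -25438 J.

Q ≈ -25.4 kJ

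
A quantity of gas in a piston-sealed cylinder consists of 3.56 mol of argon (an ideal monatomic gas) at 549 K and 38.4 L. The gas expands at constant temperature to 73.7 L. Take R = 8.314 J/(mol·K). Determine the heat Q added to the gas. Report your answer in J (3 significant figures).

Isothermal ⇒ ΔU = 0, so Q = W = nRT ln(V₂/V₁).
Q = (3.56)(8.314)(549) ln(73.7/38.4) = 16249 × 0.6519 = 10594 J.

Q ≈ 10600 J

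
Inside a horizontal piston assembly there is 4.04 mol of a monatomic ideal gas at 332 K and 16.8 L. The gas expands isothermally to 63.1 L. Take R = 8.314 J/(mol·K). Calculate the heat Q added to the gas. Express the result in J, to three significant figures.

Q ≈ 14800 J

Isothermal ⇒ ΔU = 0, so Q = W = nRT ln(V₂/V₁).
Q = (4.04)(8.314)(332) ln(63.1/16.8) = 11151 × 1.323 = 14757 J.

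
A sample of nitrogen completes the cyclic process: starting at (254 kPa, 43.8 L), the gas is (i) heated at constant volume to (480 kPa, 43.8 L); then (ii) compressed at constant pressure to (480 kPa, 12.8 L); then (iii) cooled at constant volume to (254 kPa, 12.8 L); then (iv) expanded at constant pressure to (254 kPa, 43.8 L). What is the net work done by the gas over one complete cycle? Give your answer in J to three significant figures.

Constant-volume legs do no work.
W(ii) = (480)(12.8 − 43.8) = -14880 J; W(iv) = (254)(43.8 − 12.8) = 7874 J.
W_net = -14880 + 7874 = -7006 J (the counter-clockwise enclosed area).

W_net ≈ -7010 J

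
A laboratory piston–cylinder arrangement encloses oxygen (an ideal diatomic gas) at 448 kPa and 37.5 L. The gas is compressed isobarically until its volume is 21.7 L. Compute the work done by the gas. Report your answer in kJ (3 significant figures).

Isobaric: W = P ΔV.
W = (448 kPa)(21.7 − 37.5 L) = (448)(-15.8) = -7078 J.

W ≈ -7.08 kJ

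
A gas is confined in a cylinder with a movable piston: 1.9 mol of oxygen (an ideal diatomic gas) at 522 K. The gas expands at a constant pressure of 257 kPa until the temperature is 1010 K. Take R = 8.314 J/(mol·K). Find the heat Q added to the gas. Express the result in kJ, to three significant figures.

Isobaric: W = nRΔT = (1.9)(8.314)(488) = 7709 J.
ΔU = nCᵥΔT with Cᵥ = 5R/2: ΔU = (1.9)(20.79)(488) = 19272 J.
Q = ΔU + W = 19272 + 7709 = 26981 J.

Q ≈ 27.0 kJ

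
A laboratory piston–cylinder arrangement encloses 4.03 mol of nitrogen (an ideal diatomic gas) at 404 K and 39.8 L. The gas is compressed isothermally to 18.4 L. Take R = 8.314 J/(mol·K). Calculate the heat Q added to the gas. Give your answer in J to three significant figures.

Q ≈ -10400 J

Isothermal ⇒ ΔU = 0, so Q = W = nRT ln(V₂/V₁).
Q = (4.03)(8.314)(404) ln(18.4/39.8) = 13536 × -0.7715 = -10443 J.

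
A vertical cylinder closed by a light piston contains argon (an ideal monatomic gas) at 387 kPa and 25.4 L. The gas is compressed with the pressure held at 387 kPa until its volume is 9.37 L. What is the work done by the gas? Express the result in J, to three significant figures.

W ≈ -6200 J

Isobaric: W = P ΔV.
W = (387 kPa)(9.37 − 25.4 L) = (387)(-16.03) = -6204 J.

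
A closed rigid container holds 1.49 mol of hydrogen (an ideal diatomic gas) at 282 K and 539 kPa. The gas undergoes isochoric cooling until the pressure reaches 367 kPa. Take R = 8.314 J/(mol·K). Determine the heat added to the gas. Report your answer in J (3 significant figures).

Q ≈ -2790 J

Constant volume ⇒ W = 0, so Q = ΔU = nCᵥΔT with Cᵥ = 5R/2 = 20.79 J/(mol·K).
At constant V, T₂/T₁ = P₂/P₁ ⇒ ΔT = T₁(P₂/P₁ − 1) = 282·(367/539 − 1) = -89.99 K.
ΔU = (1.49)(20.79)(-89.99) = -2787 J.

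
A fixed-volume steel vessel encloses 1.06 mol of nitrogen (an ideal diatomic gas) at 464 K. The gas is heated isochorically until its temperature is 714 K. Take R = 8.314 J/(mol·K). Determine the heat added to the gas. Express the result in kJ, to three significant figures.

Constant volume ⇒ W = 0, so Q = ΔU = nCᵥΔT with Cᵥ = 5R/2 = 20.79 J/(mol·K).
ΔU = (1.06)(20.79)(714 − 464) = 5508 J.

Q ≈ 5.51 kJ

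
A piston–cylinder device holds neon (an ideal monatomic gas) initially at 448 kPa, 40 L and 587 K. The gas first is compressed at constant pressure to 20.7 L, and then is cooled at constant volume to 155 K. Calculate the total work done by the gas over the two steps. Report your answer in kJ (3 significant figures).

Step 1 (isobaric): W = PΔV = (448 kPa)(20.7 − 40 L) = -8646 J.
Step 2 (isochoric): W = 0 (constant volume).
W_total = -8646 + 0 = -8646 J.

W_total ≈ -8.65 kJ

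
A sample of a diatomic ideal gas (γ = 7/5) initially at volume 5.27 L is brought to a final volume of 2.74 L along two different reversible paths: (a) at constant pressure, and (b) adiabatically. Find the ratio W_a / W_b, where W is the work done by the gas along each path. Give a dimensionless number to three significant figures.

W_a / W_b ≈ 0.642

Path (a) isobaric: W = P₁(V₂ − V₁) → W_a/(P₁V₁) = -0.4801.
Path (b) adiabatic: W = P₁V₁(1 − (V₁/V₂)^(γ−1))/(γ−1) → W_b/(P₁V₁) = -0.7476.
W_a / W_b = -0.4801 / -0.7476 = 0.6421.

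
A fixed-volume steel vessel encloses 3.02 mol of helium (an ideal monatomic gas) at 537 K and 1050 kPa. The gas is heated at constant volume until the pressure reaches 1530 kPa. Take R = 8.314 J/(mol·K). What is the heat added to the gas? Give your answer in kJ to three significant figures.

Constant volume ⇒ W = 0, so Q = ΔU = nCᵥΔT with Cᵥ = 3R/2 = 12.47 J/(mol·K).
At constant V, T₂/T₁ = P₂/P₁ ⇒ ΔT = T₁(P₂/P₁ − 1) = 537·(1530/1050 − 1) = 245.5 K.
ΔU = (3.02)(12.47)(245.5) = 9246 J.

Q ≈ 9.25 kJ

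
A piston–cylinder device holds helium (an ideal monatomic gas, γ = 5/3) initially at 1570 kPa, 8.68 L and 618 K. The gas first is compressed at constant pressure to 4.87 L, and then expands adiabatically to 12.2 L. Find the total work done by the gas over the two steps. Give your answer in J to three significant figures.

W_total ≈ -731 J

Step 1 (isobaric): W = PΔV = (1570 kPa)(4.87 − 8.68 L) = -5982 J.
After step 1: P = 1570 kPa, V = 4.87 L, T = 346.7 K.
Step 2 (adiabatic): W = (P₁V₁ − P₂V₂)/(γ−1) = (7646 − 4145)/0.667 = 5251 J.
W_total = -5982 + 5251 = -730.6 J.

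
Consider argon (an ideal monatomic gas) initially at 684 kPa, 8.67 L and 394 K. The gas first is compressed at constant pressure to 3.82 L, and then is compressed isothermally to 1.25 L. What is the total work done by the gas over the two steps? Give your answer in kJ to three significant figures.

Step 1 (isobaric): W = PΔV = (684 kPa)(3.82 − 8.67 L) = -3317 J.
After step 1: P = 684 kPa, V = 3.82 L, T = 173.6 K.
Step 2 (isothermal): W = P₁V₁ ln(V₂/V₁) = (2613) ln(1.25/3.82) = -2919 J.
W_total = -3317 − 2919 = -6236 J.

W_total ≈ -6.24 kJ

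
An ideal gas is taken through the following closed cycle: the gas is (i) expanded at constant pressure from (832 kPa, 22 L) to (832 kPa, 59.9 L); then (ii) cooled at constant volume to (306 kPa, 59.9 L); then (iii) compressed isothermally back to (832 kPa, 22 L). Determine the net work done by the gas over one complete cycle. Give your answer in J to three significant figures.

Leg (i): W = PΔV = (832)(59.9 − 22) = 31533 J.
Leg (ii): W = 0.
Leg (iii): W = PᵢVᵢ ln(V_f/Vᵢ) = (18329) ln(22/59.9) = -18359 J.
W_net = 31533 − 18359 = 13173 J.

W_net ≈ 13200 J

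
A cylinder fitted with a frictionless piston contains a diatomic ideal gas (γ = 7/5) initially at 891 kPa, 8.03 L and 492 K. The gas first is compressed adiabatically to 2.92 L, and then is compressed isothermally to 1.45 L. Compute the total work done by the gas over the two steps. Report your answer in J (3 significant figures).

Step 1 (adiabatic): W = (P₁V₁ − P₂V₂)/(γ−1) = (7155 − 10723)/0.4 = -8921 J.
After step 1: P = 3672 kPa, V = 2.92 L, T = 737.4 K.
Step 2 (isothermal): W = P₁V₁ ln(V₂/V₁) = (10723) ln(1.45/2.92) = -7506 J.
W_total = -8921 − 7506 = -16428 J.

W_total ≈ -16400 J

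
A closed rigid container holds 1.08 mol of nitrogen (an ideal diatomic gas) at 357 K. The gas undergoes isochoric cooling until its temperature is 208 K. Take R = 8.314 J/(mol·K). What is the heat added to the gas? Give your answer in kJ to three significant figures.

Q ≈ -3.34 kJ

Constant volume ⇒ W = 0, so Q = ΔU = nCᵥΔT with Cᵥ = 5R/2 = 20.79 J/(mol·K).
ΔU = (1.08)(20.79)(208 − 357) = -3345 J.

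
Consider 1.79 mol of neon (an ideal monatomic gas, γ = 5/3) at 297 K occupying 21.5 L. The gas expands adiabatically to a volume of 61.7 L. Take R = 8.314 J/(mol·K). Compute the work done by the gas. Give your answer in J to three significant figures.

W ≈ 3350 J

Adiabatic: TV^(γ−1) = const with γ = 5/3.
T₂ = T₁ (V₁/V₂)^(γ−1) = 297 × (21.5/61.7)^0.667 = 297 × 0.4952 = 147.1 K.
W_by = nCᵥ(T₁ − T₂) = (1.79)(12.47)(297 − 147.1) = 3347 J.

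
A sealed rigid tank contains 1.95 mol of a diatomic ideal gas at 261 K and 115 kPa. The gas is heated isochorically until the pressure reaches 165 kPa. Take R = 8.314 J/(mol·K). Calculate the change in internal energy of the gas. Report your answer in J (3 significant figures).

ΔU ≈ 4600 J

Constant volume ⇒ W = 0, so Q = ΔU = nCᵥΔT with Cᵥ = 5R/2 = 20.79 J/(mol·K).
At constant V, T₂/T₁ = P₂/P₁ ⇒ ΔT = T₁(P₂/P₁ − 1) = 261·(165/115 − 1) = 113.5 K.
ΔU = (1.95)(20.79)(113.5) = 4599 J.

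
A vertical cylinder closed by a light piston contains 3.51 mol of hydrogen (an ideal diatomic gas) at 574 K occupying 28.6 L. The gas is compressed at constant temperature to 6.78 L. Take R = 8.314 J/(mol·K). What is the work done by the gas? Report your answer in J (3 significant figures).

Isothermal: W = nRT ln(V₂/V₁).
W = (3.51)(8.314)(574) × ln(6.78/28.6)
  = 16751 × -1.439
W_by_gas = -24111 J.

W ≈ -24100 J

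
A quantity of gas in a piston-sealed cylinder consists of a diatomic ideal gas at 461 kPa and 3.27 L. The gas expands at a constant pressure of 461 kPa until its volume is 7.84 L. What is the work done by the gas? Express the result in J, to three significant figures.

Isobaric: W = P ΔV.
W = (461 kPa)(7.84 − 3.27 L) = (461)(4.57) = 2107 J.

W ≈ 2110 J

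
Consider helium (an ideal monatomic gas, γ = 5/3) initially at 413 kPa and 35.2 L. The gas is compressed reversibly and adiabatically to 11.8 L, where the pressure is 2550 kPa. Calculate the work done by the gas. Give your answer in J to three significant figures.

W ≈ -23300 J

Adiabatic: W = (P₁V₁ − P₂V₂)/(γ − 1) with γ = 5/3.
P₁V₁ = 14538 J, P₂V₂ = 30090 J.
W = (14538 − 30090) / 0.6667 = -23329 J.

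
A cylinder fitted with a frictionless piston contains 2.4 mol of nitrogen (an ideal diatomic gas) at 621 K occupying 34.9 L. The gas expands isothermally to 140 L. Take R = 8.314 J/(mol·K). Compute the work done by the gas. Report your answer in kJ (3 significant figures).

W ≈ 17.2 kJ

Isothermal: W = nRT ln(V₂/V₁).
W = (2.4)(8.314)(621) × ln(140/34.9)
  = 12391 × 1.389
W_by_gas = 17213 J.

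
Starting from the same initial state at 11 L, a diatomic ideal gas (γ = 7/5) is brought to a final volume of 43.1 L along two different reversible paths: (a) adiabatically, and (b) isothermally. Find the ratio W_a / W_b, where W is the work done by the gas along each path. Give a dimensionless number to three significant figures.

W_a / W_b ≈ 0.770

Path (a) adiabatic: W = P₁V₁(1 − (V₁/V₂)^(γ−1))/(γ−1) → W_a/(P₁V₁) = 1.052.
Path (b) isothermal: W = P₁V₁ ln(V₂/V₁) → W_b/(P₁V₁) = 1.366.
W_a / W_b = 1.052 / 1.366 = 0.7705.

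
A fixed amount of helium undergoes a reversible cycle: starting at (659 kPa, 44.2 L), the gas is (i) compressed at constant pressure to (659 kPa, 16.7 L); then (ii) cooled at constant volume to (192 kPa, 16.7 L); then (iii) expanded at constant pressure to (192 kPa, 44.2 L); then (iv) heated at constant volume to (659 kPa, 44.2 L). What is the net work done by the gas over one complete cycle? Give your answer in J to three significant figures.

Constant-volume legs do no work.
W(i) = (659)(16.7 − 44.2) = -18123 J; W(iii) = (192)(44.2 − 16.7) = 5280 J.
W_net = -18123 + 5280 = -12843 J (the counter-clockwise enclosed area).

W_net ≈ -12800 J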